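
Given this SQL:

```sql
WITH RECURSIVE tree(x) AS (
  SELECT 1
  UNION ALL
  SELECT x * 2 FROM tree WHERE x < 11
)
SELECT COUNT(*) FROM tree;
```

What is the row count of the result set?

5

Base: x=1.
Iteration 1: 1 < 11 holds -> x = 1 * 2 = 2.
Iteration 2: 2 < 11 holds -> x = 2 * 2 = 4.
Iteration 3: 4 < 11 holds -> x = 4 * 2 = 8.
Iteration 4: 8 < 11 holds -> x = 8 * 2 = 16.
Iteration 5: 16 < 11 fails; recursion stops.
Total rows emitted: 5.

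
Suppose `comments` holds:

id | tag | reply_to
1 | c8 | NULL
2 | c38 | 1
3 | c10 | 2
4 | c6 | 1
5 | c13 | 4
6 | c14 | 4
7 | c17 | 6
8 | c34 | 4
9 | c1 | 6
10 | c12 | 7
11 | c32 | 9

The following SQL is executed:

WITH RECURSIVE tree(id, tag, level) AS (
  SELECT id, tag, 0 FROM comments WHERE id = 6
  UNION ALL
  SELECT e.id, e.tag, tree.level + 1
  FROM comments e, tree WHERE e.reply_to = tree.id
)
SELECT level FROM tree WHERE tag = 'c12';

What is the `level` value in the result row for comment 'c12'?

Base: id=6 (c14) at level 0.
Iteration 1: rows with reply_to in {6} -> c17 (id 7, level 1), c1 (id 9, level 1).
Iteration 2: rows with reply_to in {7,9} -> c12 (id 10, level 2), c32 (id 11, level 2).
Iteration 3: no rows with reply_to in {10,11}; recursion stops.

2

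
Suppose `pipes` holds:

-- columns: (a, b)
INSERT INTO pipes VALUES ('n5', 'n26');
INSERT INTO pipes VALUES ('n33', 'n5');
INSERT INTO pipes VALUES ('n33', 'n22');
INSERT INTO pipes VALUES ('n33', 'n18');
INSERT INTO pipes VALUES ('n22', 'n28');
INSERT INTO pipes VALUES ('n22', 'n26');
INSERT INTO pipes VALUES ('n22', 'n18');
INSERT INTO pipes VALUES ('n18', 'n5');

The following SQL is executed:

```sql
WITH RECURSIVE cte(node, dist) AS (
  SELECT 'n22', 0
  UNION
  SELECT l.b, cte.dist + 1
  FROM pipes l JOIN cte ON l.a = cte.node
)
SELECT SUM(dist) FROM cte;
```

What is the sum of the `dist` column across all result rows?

8

Base: (n22, dist=0).
Iteration 1: edges from {n22} -> (n18, dist=1), (n26, dist=1), (n28, dist=1).
Iteration 2: edges from {n18,n26,n28} -> (n5, dist=2).
Iteration 3: edges from {n5} -> (n26, dist=3).
Iteration 4: no outgoing edges from {n26}; recursion stops.
SUM(dist) = 0 + 1 + 1 + 1 + 2 + 3 = 8.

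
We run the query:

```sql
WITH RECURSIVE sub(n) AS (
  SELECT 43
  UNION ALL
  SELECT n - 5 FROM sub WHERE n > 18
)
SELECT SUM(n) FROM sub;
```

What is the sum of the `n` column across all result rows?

Base: n=43.
Iteration 1: 43 > 18 holds -> n = 43 - 5 = 38.
Iteration 2: 38 > 18 holds -> n = 38 - 5 = 33.
Iteration 3: 33 > 18 holds -> n = 33 - 5 = 28.
Iteration 4: 28 > 18 holds -> n = 28 - 5 = 23.
Iteration 5: 23 > 18 holds -> n = 23 - 5 = 18.
Iteration 6: 18 > 18 fails; recursion stops.
SUM(n) = 43 + 38 + 33 + 28 + 23 + 18 = 183.

183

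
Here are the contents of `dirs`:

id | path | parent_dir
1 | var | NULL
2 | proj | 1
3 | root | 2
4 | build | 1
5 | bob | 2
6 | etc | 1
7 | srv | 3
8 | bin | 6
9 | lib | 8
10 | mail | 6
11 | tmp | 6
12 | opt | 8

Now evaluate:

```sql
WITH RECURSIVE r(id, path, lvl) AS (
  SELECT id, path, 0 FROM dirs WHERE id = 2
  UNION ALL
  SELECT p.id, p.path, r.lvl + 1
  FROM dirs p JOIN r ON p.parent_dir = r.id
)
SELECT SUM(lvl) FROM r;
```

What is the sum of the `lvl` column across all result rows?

Base: id=2 (proj) at lvl 0.
Iteration 1: rows with parent_dir in {2} -> root (id 3, lvl 1), bob (id 5, lvl 1).
Iteration 2: rows with parent_dir in {3,5} -> srv (id 7, lvl 2).
Iteration 3: no rows with parent_dir in {7}; recursion stops.
SUM(lvl) = 0 + 1 + 1 + 2 = 4.

4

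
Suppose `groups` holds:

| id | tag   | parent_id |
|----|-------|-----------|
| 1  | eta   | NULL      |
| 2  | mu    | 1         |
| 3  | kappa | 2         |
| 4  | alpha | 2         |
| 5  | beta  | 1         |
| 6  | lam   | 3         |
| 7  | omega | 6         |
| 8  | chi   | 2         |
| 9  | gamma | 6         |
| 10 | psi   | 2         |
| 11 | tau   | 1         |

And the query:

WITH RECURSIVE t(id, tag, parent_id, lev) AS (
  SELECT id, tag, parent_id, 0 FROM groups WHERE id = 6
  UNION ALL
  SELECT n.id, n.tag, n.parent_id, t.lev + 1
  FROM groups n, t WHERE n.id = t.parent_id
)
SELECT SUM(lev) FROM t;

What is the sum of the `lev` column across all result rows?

Base: id=6 (lam), parent_id=3, lev 0.
Iteration 1: join on id=3 -> kappa (id 3, parent_id=2, lev 1).
Iteration 2: join on id=2 -> mu (id 2, parent_id=1, lev 2).
Iteration 3: join on id=1 -> eta (id 1, parent_id=NULL, lev 3).
Iteration 4: parent_id is NULL; no match; recursion stops.
SUM(lev) = 0 + 1 + 2 + 3 = 6.

6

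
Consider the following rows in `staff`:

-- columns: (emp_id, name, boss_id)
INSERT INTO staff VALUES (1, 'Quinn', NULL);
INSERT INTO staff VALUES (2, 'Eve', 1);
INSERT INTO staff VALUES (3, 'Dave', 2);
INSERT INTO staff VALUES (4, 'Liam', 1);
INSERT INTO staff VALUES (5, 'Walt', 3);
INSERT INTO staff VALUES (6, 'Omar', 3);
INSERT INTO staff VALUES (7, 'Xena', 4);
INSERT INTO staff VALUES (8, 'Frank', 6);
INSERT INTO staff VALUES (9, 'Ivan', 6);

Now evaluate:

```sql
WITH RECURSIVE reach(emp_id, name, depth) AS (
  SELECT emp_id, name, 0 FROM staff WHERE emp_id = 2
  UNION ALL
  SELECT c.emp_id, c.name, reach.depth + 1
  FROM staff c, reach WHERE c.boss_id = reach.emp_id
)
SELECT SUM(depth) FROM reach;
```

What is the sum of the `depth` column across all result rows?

Base: emp_id=2 (Eve) at depth 0.
Iteration 1: rows with boss_id in {2} -> Dave (id 3, depth 1).
Iteration 2: rows with boss_id in {3} -> Walt (id 5, depth 2), Omar (id 6, depth 2).
Iteration 3: rows with boss_id in {5,6} -> Frank (id 8, depth 3), Ivan (id 9, depth 3).
Iteration 4: no rows with boss_id in {8,9}; recursion stops.
SUM(depth) = 0 + 1 + 2 + 2 + 3 + 3 = 11.

11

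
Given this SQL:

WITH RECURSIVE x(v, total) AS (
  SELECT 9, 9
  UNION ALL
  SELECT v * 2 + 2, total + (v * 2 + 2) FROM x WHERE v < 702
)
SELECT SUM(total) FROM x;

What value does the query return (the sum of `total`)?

2661

Base: v=9, total=9.
Iteration 1: 9 < 702 holds -> v = 9 * 2 + 2 = 20, total = 9 + 20 = 29.
Iteration 2: 20 < 702 holds -> v = 20 * 2 + 2 = 42, total = 29 + 42 = 71.
Iteration 3: 42 < 702 holds -> v = 42 * 2 + 2 = 86, total = 71 + 86 = 157.
Iteration 4: 86 < 702 holds -> v = 86 * 2 + 2 = 174, total = 157 + 174 = 331.
Iteration 5: 174 < 702 holds -> v = 174 * 2 + 2 = 350, total = 331 + 350 = 681.
Iteration 6: 350 < 702 holds -> v = 350 * 2 + 2 = 702, total = 681 + 702 = 1383.
Iteration 7: 702 < 702 fails; recursion stops.
SUM(total) = 9 + 29 + 71 + 157 + 331 + 681 + 1383 = 2661.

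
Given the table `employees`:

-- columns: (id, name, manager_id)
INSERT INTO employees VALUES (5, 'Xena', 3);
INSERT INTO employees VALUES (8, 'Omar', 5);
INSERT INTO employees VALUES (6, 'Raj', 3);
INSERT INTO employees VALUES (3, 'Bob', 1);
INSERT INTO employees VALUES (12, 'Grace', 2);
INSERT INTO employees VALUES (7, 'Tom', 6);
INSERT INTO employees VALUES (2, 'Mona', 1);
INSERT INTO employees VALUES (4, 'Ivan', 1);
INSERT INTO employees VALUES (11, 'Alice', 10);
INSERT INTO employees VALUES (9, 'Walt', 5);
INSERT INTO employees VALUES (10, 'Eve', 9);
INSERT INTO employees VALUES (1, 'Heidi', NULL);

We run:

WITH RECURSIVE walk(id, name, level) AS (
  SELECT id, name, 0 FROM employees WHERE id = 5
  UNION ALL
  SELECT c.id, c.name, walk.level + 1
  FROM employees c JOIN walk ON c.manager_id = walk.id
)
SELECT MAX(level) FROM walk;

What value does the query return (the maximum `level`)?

Base: id=5 (Xena) at level 0.
Iteration 1: rows with manager_id in {5} -> Omar (id 8, level 1), Walt (id 9, level 1).
Iteration 2: rows with manager_id in {8,9} -> Eve (id 10, level 2).
Iteration 3: rows with manager_id in {10} -> Alice (id 11, level 3).
Iteration 4: no rows with manager_id in {11}; recursion stops.
level values: 0, 1, 1, 2, 3; the maximum is 3.

3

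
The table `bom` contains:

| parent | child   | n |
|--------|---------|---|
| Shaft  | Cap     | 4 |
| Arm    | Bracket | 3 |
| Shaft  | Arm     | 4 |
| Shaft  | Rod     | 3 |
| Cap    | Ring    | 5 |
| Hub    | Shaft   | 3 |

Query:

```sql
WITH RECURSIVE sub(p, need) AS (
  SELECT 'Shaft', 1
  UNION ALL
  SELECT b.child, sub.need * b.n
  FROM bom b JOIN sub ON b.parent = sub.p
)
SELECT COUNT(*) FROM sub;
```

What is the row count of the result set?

6

Base: (Shaft, need=1).
Iteration 1: components of {Shaft} -> Arm = 1*4 = 4, Cap = 1*4 = 4, Rod = 1*3 = 3.
Iteration 2: components of {Arm,Cap,Rod} -> Bracket = 4*3 = 12, Ring = 4*5 = 20.
Iteration 3: no further components; recursion stops.
Total rows emitted: 6.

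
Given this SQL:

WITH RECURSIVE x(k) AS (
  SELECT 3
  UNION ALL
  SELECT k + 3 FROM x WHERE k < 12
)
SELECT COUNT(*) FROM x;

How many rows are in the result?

4

Base: k=3.
Iteration 1: 3 < 12 holds -> k = 3 + 3 = 6.
Iteration 2: 6 < 12 holds -> k = 6 + 3 = 9.
Iteration 3: 9 < 12 holds -> k = 9 + 3 = 12.
Iteration 4: 12 < 12 fails; recursion stops.
Total rows emitted: 4.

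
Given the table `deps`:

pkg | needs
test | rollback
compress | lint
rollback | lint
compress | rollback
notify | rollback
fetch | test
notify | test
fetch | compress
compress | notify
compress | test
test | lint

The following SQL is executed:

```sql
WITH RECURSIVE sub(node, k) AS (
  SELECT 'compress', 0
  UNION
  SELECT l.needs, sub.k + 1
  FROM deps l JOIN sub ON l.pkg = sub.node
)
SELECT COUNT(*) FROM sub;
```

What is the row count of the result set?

11

Base: (compress, k=0).
Iteration 1: edges from {compress} -> (lint, k=1), (notify, k=1), (rollback, k=1), (test, k=1).
Iteration 2: edges from {lint,notify,rollback,test} -> (lint, k=2), (rollback, k=2), (test, k=2). [UNION drops 2 duplicate row(s)]
Iteration 3: edges from {lint,rollback,test} -> (lint, k=3), (rollback, k=3). [UNION drops 1 duplicate row(s)]
Iteration 4: edges from {lint,rollback} -> (lint, k=4).
Iteration 5: no outgoing edges from {lint}; recursion stops.
Total rows emitted: 11.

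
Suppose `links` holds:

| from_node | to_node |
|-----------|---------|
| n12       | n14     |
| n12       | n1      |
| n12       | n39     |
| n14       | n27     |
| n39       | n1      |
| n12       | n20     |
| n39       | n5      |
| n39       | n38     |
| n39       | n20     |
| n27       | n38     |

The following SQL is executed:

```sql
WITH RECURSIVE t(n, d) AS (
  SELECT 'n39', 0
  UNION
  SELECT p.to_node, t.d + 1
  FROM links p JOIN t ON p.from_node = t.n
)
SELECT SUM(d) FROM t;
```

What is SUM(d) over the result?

4

Base: (n39, d=0).
Iteration 1: edges from {n39} -> (n1, d=1), (n20, d=1), (n38, d=1), (n5, d=1).
Iteration 2: no outgoing edges from {n1,n20,n38,n5}; recursion stops.
SUM(d) = 0 + 1 + 1 + 1 + 1 = 4.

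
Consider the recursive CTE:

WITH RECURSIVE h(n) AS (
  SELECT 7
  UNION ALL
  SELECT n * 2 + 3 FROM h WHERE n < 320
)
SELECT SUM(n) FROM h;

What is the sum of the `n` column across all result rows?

1249

Base: n=7.
Iteration 1: 7 < 320 holds -> n = 7 * 2 + 3 = 17.
Iteration 2: 17 < 320 holds -> n = 17 * 2 + 3 = 37.
Iteration 3: 37 < 320 holds -> n = 37 * 2 + 3 = 77.
Iteration 4: 77 < 320 holds -> n = 77 * 2 + 3 = 157.
Iteration 5: 157 < 320 holds -> n = 157 * 2 + 3 = 317.
Iteration 6: 317 < 320 holds -> n = 317 * 2 + 3 = 637.
Iteration 7: 637 < 320 fails; recursion stops.
SUM(n) = 7 + 17 + 37 + 77 + 157 + 317 + 637 = 1249.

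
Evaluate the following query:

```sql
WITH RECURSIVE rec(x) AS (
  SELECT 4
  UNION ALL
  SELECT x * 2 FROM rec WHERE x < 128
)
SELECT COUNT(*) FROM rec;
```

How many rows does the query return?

Base: x=4.
Iteration 1: 4 < 128 holds -> x = 4 * 2 = 8.
Iteration 2: 8 < 128 holds -> x = 8 * 2 = 16.
Iteration 3: 16 < 128 holds -> x = 16 * 2 = 32.
Iteration 4: 32 < 128 holds -> x = 32 * 2 = 64.
Iteration 5: 64 < 128 holds -> x = 64 * 2 = 128.
Iteration 6: 128 < 128 fails; recursion stops.
Total rows emitted: 6.

6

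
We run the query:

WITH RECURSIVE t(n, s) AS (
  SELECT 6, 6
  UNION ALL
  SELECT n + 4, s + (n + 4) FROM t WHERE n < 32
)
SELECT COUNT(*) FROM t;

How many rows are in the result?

8

Base: n=6, s=6.
Iteration 1: 6 < 32 holds -> n = 6 + 4 = 10, s = 6 + 10 = 16.
Iteration 2: 10 < 32 holds -> n = 10 + 4 = 14, s = 16 + 14 = 30.
Iteration 3: 14 < 32 holds -> n = 14 + 4 = 18, s = 30 + 18 = 48.
Iteration 4: 18 < 32 holds -> n = 18 + 4 = 22, s = 48 + 22 = 70.
Iteration 5: 22 < 32 holds -> n = 22 + 4 = 26, s = 70 + 26 = 96.
Iteration 6: 26 < 32 holds -> n = 26 + 4 = 30, s = 96 + 30 = 126.
Iteration 7: 30 < 32 holds -> n = 30 + 4 = 34, s = 126 + 34 = 160.
Iteration 8: 34 < 32 fails; recursion stops.
Total rows emitted: 8.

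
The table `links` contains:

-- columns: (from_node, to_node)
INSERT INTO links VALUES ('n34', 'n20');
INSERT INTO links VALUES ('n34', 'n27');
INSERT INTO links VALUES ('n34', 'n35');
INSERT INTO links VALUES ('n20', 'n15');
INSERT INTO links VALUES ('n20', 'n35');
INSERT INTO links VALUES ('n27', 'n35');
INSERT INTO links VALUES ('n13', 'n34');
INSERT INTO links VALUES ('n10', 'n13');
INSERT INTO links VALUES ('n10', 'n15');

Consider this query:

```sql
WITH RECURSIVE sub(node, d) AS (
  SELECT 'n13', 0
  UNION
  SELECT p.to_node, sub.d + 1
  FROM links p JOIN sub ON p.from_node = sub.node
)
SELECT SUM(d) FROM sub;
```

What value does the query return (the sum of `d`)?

Base: (n13, d=0).
Iteration 1: edges from {n13} -> (n34, d=1).
Iteration 2: edges from {n34} -> (n20, d=2), (n27, d=2), (n35, d=2).
Iteration 3: edges from {n20,n27,n35} -> (n15, d=3), (n35, d=3). [UNION drops 1 duplicate row(s)]
Iteration 4: no outgoing edges from {n15,n35}; recursion stops.
SUM(d) = 0 + 1 + 2 + 2 + 2 + 3 + 3 = 13.

13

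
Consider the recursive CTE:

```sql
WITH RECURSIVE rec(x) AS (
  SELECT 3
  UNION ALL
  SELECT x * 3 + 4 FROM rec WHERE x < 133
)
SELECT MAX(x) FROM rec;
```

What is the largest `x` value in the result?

Base: x=3.
Iteration 1: 3 < 133 holds -> x = 3 * 3 + 4 = 13.
Iteration 2: 13 < 133 holds -> x = 13 * 3 + 4 = 43.
Iteration 3: 43 < 133 holds -> x = 43 * 3 + 4 = 133.
Iteration 4: 133 < 133 fails; recursion stops.
x values: 3, 13, 43, 133; the maximum is 133.

133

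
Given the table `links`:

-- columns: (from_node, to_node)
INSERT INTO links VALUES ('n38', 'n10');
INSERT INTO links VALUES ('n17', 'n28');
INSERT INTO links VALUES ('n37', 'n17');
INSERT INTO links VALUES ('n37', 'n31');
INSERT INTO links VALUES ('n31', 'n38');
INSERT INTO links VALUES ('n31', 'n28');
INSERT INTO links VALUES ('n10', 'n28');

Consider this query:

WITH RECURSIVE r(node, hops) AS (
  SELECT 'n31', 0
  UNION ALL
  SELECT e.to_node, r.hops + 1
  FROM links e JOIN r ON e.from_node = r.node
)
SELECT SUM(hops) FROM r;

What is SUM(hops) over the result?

7

Base: (n31, hops=0).
Iteration 1: edges from {n31} -> (n28, hops=1), (n38, hops=1).
Iteration 2: edges from {n28,n38} -> (n10, hops=2).
Iteration 3: edges from {n10} -> (n28, hops=3).
Iteration 4: no outgoing edges from {n28}; recursion stops.
SUM(hops) = 0 + 1 + 1 + 2 + 3 = 7.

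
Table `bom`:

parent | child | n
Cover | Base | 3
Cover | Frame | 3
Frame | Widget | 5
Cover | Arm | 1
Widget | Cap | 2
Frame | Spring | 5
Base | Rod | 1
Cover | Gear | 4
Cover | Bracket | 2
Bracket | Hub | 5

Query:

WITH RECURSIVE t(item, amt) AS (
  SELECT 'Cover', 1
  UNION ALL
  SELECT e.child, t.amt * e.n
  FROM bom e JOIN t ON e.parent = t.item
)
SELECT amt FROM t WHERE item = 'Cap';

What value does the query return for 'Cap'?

Base: (Cover, amt=1).
Iteration 1: components of {Cover} -> Arm = 1*1 = 1, Base = 1*3 = 3, Bracket = 1*2 = 2, Frame = 1*3 = 3, Gear = 1*4 = 4.
Iteration 2: components of {Arm,Base,Bracket,Frame,Gear} -> Hub = 2*5 = 10, Rod = 3*1 = 3, Spring = 3*5 = 15, Widget = 3*5 = 15.
Iteration 3: components of {Hub,Rod,Spring,Widget} -> Cap = 15*2 = 30.
Iteration 4: no further components; recursion stops.

30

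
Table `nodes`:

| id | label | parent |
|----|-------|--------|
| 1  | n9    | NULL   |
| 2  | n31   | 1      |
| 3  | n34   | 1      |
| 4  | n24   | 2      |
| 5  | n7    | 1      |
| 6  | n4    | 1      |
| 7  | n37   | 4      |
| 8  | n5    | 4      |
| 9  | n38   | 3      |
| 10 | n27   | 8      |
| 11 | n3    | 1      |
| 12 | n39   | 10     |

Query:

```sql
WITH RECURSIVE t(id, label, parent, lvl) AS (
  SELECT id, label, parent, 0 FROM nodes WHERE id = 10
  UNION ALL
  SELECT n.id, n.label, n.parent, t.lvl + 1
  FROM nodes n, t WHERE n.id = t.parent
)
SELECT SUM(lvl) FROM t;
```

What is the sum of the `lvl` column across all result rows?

10

Base: id=10 (n27), parent=8, lvl 0.
Iteration 1: join on id=8 -> n5 (id 8, parent=4, lvl 1).
Iteration 2: join on id=4 -> n24 (id 4, parent=2, lvl 2).
Iteration 3: join on id=2 -> n31 (id 2, parent=1, lvl 3).
Iteration 4: join on id=1 -> n9 (id 1, parent=NULL, lvl 4).
Iteration 5: parent is NULL; no match; recursion stops.
SUM(lvl) = 0 + 1 + 2 + 3 + 4 = 10.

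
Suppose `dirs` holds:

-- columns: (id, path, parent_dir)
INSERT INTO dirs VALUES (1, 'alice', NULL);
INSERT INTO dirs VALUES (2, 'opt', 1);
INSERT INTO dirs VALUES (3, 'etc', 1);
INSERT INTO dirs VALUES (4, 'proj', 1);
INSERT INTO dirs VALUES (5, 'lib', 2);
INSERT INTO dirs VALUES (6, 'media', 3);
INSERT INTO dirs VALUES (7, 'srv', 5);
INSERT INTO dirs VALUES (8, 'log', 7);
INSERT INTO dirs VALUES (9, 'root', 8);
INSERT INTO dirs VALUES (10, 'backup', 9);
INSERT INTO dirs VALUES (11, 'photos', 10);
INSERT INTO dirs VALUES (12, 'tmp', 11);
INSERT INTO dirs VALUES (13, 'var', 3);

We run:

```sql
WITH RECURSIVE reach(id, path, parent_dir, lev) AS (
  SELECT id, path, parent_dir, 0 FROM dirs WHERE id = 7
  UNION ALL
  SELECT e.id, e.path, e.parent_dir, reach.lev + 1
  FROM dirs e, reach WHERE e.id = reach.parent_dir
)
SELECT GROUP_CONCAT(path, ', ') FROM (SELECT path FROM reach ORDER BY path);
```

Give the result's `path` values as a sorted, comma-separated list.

alice, lib, opt, srv

Base: id=7 (srv), parent_dir=5, lev 0.
Iteration 1: join on id=5 -> lib (id 5, parent_dir=2, lev 1).
Iteration 2: join on id=2 -> opt (id 2, parent_dir=1, lev 2).
Iteration 3: join on id=1 -> alice (id 1, parent_dir=NULL, lev 3).
Iteration 4: parent_dir is NULL; no match; recursion stops.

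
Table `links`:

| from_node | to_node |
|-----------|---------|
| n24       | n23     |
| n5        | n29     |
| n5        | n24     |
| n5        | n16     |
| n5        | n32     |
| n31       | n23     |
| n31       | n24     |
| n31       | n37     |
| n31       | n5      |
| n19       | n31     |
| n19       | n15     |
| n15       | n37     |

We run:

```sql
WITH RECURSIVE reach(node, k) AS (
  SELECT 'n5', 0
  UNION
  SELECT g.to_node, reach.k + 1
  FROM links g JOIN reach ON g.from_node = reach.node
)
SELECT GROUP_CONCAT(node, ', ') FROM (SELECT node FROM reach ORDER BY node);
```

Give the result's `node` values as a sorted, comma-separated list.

n16, n23, n24, n29, n32, n5

Base: (n5, k=0).
Iteration 1: edges from {n5} -> (n16, k=1), (n24, k=1), (n29, k=1), (n32, k=1).
Iteration 2: edges from {n16,n24,n29,n32} -> (n23, k=2).
Iteration 3: no outgoing edges from {n23}; recursion stops.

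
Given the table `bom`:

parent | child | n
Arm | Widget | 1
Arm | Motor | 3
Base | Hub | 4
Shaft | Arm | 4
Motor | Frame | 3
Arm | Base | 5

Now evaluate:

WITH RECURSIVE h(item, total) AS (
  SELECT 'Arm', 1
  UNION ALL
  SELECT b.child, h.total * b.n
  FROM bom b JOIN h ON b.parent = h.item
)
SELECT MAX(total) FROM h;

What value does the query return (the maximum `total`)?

20

Base: (Arm, total=1).
Iteration 1: components of {Arm} -> Base = 1*5 = 5, Motor = 1*3 = 3, Widget = 1*1 = 1.
Iteration 2: components of {Base,Motor,Widget} -> Frame = 3*3 = 9, Hub = 5*4 = 20.
Iteration 3: no further components; recursion stops.
total values: 1, 3, 5, 1, 9, 20; the maximum is 20.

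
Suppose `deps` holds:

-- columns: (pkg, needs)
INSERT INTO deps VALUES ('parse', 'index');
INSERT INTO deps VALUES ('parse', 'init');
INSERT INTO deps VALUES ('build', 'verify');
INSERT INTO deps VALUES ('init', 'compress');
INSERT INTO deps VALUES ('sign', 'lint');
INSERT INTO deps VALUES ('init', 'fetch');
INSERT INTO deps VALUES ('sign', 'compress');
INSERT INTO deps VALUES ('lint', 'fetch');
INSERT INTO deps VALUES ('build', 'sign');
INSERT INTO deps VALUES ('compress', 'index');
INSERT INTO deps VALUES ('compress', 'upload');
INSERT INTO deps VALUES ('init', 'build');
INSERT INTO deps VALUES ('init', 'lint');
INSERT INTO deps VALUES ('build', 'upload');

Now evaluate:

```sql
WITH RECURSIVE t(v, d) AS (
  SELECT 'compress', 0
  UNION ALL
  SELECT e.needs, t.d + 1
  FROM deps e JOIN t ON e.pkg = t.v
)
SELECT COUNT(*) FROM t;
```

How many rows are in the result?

3

Base: (compress, d=0).
Iteration 1: edges from {compress} -> (index, d=1), (upload, d=1).
Iteration 2: no outgoing edges from {index,upload}; recursion stops.
Total rows emitted: 3.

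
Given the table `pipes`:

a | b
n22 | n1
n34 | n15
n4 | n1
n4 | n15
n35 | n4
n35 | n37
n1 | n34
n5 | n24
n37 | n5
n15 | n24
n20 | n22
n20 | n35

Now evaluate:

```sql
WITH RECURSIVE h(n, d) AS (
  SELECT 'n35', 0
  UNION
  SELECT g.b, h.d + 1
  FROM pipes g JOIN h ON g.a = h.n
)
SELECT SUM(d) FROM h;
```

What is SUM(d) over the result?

Base: (n35, d=0).
Iteration 1: edges from {n35} -> (n37, d=1), (n4, d=1).
Iteration 2: edges from {n37,n4} -> (n1, d=2), (n15, d=2), (n5, d=2).
Iteration 3: edges from {n1,n15,n5} -> (n24, d=3), (n34, d=3). [UNION drops 1 duplicate row(s)]
Iteration 4: edges from {n24,n34} -> (n15, d=4).
Iteration 5: edges from {n15} -> (n24, d=5).
Iteration 6: no outgoing edges from {n24}; recursion stops.
SUM(d) = 0 + 1 + 1 + 2 + 2 + 2 + 3 + 3 + 4 + 5 = 23.

23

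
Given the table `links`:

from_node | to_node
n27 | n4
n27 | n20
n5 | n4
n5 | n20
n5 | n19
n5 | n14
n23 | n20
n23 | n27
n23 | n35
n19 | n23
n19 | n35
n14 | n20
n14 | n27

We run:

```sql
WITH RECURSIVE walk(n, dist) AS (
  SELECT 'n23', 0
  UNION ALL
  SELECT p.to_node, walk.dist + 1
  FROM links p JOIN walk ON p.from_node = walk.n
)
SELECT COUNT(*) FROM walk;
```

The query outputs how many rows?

6

Base: (n23, dist=0).
Iteration 1: edges from {n23} -> (n20, dist=1), (n27, dist=1), (n35, dist=1).
Iteration 2: edges from {n20,n27,n35} -> (n20, dist=2), (n4, dist=2).
Iteration 3: no outgoing edges from {n20,n4}; recursion stops.
Total rows emitted: 6.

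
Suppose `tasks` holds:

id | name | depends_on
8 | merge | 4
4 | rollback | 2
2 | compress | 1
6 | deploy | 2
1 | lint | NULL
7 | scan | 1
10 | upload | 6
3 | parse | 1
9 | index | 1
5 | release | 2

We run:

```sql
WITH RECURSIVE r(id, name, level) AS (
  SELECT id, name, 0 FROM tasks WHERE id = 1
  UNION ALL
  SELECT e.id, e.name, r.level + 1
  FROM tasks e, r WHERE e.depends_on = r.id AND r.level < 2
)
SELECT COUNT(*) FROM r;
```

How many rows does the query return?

8

Base: id=1 (lint) at level 0.
Iteration 1: rows with depends_on in {1} -> compress (id 2, level 1), parse (id 3, level 1), scan (id 7, level 1), index (id 9, level 1).
Iteration 2: rows with depends_on in {2,3,7,9} -> rollback (id 4, level 2), release (id 5, level 2), deploy (id 6, level 2).
Iteration 3: level < 2 fails for all current rows; recursion stops.
Total rows emitted: 8.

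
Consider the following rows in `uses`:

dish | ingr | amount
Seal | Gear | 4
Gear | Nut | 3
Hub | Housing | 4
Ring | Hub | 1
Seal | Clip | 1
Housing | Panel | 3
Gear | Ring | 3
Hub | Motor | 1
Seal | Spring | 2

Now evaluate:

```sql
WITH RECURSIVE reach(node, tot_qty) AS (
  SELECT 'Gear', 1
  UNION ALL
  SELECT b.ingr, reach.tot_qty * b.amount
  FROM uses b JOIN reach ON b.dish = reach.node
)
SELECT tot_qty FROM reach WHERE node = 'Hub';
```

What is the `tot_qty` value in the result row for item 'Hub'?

3

Base: (Gear, tot_qty=1).
Iteration 1: components of {Gear} -> Nut = 1*3 = 3, Ring = 1*3 = 3.
Iteration 2: components of {Nut,Ring} -> Hub = 3*1 = 3.
Iteration 3: components of {Hub} -> Housing = 3*4 = 12, Motor = 3*1 = 3.
Iteration 4: components of {Housing,Motor} -> Panel = 12*3 = 36.
Iteration 5: no further components; recursion stops.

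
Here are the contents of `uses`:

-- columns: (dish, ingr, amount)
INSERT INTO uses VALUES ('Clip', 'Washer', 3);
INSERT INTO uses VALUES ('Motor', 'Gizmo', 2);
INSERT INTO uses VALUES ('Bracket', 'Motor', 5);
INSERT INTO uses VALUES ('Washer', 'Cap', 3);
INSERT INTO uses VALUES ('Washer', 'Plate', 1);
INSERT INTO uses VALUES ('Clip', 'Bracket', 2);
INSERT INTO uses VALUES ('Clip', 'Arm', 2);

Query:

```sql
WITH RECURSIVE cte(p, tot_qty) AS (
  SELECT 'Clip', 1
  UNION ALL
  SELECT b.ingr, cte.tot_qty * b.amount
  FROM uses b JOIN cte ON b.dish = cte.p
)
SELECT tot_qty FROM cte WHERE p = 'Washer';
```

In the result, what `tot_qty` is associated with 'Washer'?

Base: (Clip, tot_qty=1).
Iteration 1: components of {Clip} -> Arm = 1*2 = 2, Bracket = 1*2 = 2, Washer = 1*3 = 3.
Iteration 2: components of {Arm,Bracket,Washer} -> Cap = 3*3 = 9, Motor = 2*5 = 10, Plate = 3*1 = 3.
Iteration 3: components of {Cap,Motor,Plate} -> Gizmo = 10*2 = 20.
Iteration 4: no further components; recursion stops.

3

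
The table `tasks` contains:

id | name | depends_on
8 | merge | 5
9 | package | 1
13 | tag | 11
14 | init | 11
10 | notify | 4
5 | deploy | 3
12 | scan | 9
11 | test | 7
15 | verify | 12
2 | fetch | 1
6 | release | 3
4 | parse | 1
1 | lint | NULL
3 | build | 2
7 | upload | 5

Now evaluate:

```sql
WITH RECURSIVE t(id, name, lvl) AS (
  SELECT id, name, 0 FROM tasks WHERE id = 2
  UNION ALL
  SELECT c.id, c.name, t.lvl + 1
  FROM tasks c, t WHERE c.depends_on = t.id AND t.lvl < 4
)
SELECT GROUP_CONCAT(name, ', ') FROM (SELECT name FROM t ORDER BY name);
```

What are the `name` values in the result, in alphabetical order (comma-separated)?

Base: id=2 (fetch) at lvl 0.
Iteration 1: rows with depends_on in {2} -> build (id 3, lvl 1).
Iteration 2: rows with depends_on in {3} -> deploy (id 5, lvl 2), release (id 6, lvl 2).
Iteration 3: rows with depends_on in {5,6} -> upload (id 7, lvl 3), merge (id 8, lvl 3).
Iteration 4: rows with depends_on in {7,8} -> test (id 11, lvl 4).
Iteration 5: lvl < 4 fails for all current rows; recursion stops.

build, deploy, fetch, merge, release, test, upload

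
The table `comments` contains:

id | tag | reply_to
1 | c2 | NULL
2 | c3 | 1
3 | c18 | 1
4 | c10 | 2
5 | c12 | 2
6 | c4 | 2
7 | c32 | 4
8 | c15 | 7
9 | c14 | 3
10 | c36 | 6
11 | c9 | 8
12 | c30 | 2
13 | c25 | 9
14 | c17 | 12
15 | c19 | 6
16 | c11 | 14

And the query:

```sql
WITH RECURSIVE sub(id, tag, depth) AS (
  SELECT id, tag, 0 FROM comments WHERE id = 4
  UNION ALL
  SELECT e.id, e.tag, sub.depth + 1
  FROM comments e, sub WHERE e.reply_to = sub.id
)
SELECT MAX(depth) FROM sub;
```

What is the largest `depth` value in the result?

3

Base: id=4 (c10) at depth 0.
Iteration 1: rows with reply_to in {4} -> c32 (id 7, depth 1).
Iteration 2: rows with reply_to in {7} -> c15 (id 8, depth 2).
Iteration 3: rows with reply_to in {8} -> c9 (id 11, depth 3).
Iteration 4: no rows with reply_to in {11}; recursion stops.
depth values: 0, 1, 2, 3; the maximum is 3.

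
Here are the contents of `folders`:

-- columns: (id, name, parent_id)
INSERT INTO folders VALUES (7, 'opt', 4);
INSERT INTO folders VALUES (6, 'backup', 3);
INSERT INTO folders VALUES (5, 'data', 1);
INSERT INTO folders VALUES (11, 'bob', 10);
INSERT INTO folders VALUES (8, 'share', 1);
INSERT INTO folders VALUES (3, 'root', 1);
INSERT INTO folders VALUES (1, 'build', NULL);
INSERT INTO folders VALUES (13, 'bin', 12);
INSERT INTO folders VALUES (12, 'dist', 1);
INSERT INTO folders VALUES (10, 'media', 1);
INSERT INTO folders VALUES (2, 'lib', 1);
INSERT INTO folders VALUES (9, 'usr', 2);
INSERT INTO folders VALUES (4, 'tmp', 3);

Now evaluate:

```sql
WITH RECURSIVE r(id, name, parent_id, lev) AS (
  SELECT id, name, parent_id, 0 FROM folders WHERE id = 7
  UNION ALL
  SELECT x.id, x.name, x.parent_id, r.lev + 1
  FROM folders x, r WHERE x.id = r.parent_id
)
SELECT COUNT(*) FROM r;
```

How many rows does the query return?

Base: id=7 (opt), parent_id=4, lev 0.
Iteration 1: join on id=4 -> tmp (id 4, parent_id=3, lev 1).
Iteration 2: join on id=3 -> root (id 3, parent_id=1, lev 2).
Iteration 3: join on id=1 -> build (id 1, parent_id=NULL, lev 3).
Iteration 4: parent_id is NULL; no match; recursion stops.
Total rows emitted: 4.

4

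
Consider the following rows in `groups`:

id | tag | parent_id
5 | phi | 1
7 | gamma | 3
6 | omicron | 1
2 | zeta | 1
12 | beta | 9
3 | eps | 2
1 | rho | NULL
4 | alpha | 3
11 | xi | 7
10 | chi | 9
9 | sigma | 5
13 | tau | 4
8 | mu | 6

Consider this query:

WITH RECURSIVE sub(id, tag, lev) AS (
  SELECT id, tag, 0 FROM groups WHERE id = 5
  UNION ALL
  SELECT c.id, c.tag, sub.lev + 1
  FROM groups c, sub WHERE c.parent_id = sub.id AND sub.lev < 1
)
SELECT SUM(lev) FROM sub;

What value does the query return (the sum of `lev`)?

Base: id=5 (phi) at lev 0.
Iteration 1: rows with parent_id in {5} -> sigma (id 9, lev 1).
Iteration 2: lev < 1 fails for all current rows; recursion stops.
SUM(lev) = 0 + 1 = 1.

1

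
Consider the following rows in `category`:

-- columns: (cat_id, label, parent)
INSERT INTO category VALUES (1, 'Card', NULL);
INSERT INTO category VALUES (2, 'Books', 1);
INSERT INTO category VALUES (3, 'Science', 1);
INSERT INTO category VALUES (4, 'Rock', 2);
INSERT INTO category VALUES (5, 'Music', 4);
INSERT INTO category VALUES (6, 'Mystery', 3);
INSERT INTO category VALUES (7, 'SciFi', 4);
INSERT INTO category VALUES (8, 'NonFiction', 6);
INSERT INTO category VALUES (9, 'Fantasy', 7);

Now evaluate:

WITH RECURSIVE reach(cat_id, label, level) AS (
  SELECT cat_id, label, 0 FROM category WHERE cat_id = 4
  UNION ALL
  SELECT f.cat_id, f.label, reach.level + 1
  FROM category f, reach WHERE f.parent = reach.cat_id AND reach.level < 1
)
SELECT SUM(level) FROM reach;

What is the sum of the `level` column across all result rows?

Base: cat_id=4 (Rock) at level 0.
Iteration 1: rows with parent in {4} -> Music (id 5, level 1), SciFi (id 7, level 1).
Iteration 2: level < 1 fails for all current rows; recursion stops.
SUM(level) = 0 + 1 + 1 = 2.

2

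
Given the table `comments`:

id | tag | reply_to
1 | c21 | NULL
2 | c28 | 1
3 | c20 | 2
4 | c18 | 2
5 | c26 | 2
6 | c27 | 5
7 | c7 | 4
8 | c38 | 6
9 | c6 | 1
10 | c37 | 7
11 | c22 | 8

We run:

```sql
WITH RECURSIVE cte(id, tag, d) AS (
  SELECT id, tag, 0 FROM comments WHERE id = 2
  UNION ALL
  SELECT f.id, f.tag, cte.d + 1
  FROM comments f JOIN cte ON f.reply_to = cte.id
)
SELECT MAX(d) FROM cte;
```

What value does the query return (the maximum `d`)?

Base: id=2 (c28) at d 0.
Iteration 1: rows with reply_to in {2} -> c20 (id 3, d 1), c18 (id 4, d 1), c26 (id 5, d 1).
Iteration 2: rows with reply_to in {3,4,5} -> c27 (id 6, d 2), c7 (id 7, d 2).
Iteration 3: rows with reply_to in {6,7} -> c38 (id 8, d 3), c37 (id 10, d 3).
Iteration 4: rows with reply_to in {8,10} -> c22 (id 11, d 4).
Iteration 5: no rows with reply_to in {11}; recursion stops.
d values: 0, 1, 1, 1, 2, 2, 3, 3, 4; the maximum is 4.

4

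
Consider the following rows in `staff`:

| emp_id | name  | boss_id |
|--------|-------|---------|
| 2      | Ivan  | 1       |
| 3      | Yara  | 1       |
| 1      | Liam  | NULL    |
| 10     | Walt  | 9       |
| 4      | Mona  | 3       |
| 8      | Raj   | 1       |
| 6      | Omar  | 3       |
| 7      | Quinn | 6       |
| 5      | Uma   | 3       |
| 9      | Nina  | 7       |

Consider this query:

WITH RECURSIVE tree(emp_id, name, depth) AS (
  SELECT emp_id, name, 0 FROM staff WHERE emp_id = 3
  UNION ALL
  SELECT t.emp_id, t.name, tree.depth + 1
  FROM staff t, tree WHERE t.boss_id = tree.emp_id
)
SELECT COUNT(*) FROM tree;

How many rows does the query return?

Base: emp_id=3 (Yara) at depth 0.
Iteration 1: rows with boss_id in {3} -> Mona (id 4, depth 1), Uma (id 5, depth 1), Omar (id 6, depth 1).
Iteration 2: rows with boss_id in {4,5,6} -> Quinn (id 7, depth 2).
Iteration 3: rows with boss_id in {7} -> Nina (id 9, depth 3).
Iteration 4: rows with boss_id in {9} -> Walt (id 10, depth 4).
Iteration 5: no rows with boss_id in {10}; recursion stops.
Total rows emitted: 7.

7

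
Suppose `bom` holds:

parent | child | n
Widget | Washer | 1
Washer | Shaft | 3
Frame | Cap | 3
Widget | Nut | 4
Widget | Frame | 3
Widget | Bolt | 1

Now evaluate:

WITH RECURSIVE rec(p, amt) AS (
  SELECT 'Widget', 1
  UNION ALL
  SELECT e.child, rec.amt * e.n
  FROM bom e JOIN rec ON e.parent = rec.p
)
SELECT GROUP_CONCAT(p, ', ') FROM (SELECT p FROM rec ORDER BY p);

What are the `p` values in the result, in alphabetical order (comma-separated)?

Bolt, Cap, Frame, Nut, Shaft, Washer, Widget

Base: (Widget, amt=1).
Iteration 1: components of {Widget} -> Bolt = 1*1 = 1, Frame = 1*3 = 3, Nut = 1*4 = 4, Washer = 1*1 = 1.
Iteration 2: components of {Bolt,Frame,Nut,Washer} -> Cap = 3*3 = 9, Shaft = 1*3 = 3.
Iteration 3: no further components; recursion stops.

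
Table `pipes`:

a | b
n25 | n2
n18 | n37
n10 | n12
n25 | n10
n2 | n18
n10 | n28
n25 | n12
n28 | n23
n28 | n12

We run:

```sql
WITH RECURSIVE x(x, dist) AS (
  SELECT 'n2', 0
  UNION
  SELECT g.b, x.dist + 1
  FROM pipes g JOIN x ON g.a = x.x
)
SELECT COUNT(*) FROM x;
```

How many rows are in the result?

3

Base: (n2, dist=0).
Iteration 1: edges from {n2} -> (n18, dist=1).
Iteration 2: edges from {n18} -> (n37, dist=2).
Iteration 3: no outgoing edges from {n37}; recursion stops.
Total rows emitted: 3.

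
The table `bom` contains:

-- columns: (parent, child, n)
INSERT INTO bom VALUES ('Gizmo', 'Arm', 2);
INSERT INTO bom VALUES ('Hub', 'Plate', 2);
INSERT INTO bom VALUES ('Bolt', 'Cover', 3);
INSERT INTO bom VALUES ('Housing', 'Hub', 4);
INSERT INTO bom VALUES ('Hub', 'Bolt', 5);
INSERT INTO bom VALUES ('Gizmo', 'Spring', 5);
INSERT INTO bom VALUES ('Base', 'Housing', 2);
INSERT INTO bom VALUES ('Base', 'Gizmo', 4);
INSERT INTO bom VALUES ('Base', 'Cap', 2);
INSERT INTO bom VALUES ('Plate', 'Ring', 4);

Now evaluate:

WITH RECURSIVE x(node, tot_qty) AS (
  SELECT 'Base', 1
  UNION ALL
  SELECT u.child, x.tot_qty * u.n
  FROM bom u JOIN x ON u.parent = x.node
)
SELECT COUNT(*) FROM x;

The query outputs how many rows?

11

Base: (Base, tot_qty=1).
Iteration 1: components of {Base} -> Cap = 1*2 = 2, Gizmo = 1*4 = 4, Housing = 1*2 = 2.
Iteration 2: components of {Cap,Gizmo,Housing} -> Arm = 4*2 = 8, Hub = 2*4 = 8, Spring = 4*5 = 20.
Iteration 3: components of {Arm,Hub,Spring} -> Bolt = 8*5 = 40, Plate = 8*2 = 16.
Iteration 4: components of {Bolt,Plate} -> Cover = 40*3 = 120, Ring = 16*4 = 64.
Iteration 5: no further components; recursion stops.
Total rows emitted: 11.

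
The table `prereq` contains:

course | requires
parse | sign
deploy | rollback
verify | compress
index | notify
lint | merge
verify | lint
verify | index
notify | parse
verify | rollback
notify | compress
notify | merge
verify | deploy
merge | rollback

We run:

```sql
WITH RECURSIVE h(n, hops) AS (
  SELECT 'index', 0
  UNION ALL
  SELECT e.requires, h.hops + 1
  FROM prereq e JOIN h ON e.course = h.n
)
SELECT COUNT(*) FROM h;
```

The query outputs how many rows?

7

Base: (index, hops=0).
Iteration 1: edges from {index} -> (notify, hops=1).
Iteration 2: edges from {notify} -> (compress, hops=2), (merge, hops=2), (parse, hops=2).
Iteration 3: edges from {compress,merge,parse} -> (rollback, hops=3), (sign, hops=3).
Iteration 4: no outgoing edges from {rollback,sign}; recursion stops.
Total rows emitted: 7.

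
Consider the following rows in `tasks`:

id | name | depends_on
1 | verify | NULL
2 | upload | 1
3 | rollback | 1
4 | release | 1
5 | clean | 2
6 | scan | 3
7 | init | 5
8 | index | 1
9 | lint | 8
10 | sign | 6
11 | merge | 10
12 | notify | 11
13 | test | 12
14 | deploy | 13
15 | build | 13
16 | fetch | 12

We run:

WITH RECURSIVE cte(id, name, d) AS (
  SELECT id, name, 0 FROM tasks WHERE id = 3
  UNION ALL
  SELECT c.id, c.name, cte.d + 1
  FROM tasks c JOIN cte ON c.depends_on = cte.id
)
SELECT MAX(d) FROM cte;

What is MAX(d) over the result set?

Base: id=3 (rollback) at d 0.
Iteration 1: rows with depends_on in {3} -> scan (id 6, d 1).
Iteration 2: rows with depends_on in {6} -> sign (id 10, d 2).
Iteration 3: rows with depends_on in {10} -> merge (id 11, d 3).
Iteration 4: rows with depends_on in {11} -> notify (id 12, d 4).
Iteration 5: rows with depends_on in {12} -> test (id 13, d 5), fetch (id 16, d 5).
Iteration 6: rows with depends_on in {13,16} -> deploy (id 14, d 6), build (id 15, d 6).
Iteration 7: no rows with depends_on in {14,15}; recursion stops.
d values: 0, 1, 2, 3, 4, 5, 5, 6, 6; the maximum is 6.

6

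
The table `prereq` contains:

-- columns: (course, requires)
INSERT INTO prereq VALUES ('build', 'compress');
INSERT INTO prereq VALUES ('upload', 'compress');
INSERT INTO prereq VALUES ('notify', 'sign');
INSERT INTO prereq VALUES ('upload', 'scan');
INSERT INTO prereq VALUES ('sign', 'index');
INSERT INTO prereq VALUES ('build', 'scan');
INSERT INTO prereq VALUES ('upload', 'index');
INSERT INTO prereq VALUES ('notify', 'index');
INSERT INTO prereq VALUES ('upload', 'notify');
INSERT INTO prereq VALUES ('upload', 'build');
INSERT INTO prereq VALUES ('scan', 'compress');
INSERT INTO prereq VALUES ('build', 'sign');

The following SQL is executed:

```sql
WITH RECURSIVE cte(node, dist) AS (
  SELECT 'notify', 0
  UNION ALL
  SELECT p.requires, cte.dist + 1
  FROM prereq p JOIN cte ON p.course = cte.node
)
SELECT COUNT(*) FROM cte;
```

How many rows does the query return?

Base: (notify, dist=0).
Iteration 1: edges from {notify} -> (index, dist=1), (sign, dist=1).
Iteration 2: edges from {index,sign} -> (index, dist=2).
Iteration 3: no outgoing edges from {index}; recursion stops.
Total rows emitted: 4.

4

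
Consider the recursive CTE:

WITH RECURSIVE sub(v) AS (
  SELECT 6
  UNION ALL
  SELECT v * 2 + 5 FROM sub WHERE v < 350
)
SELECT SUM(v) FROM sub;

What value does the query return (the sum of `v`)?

1362

Base: v=6.
Iteration 1: 6 < 350 holds -> v = 6 * 2 + 5 = 17.
Iteration 2: 17 < 350 holds -> v = 17 * 2 + 5 = 39.
Iteration 3: 39 < 350 holds -> v = 39 * 2 + 5 = 83.
Iteration 4: 83 < 350 holds -> v = 83 * 2 + 5 = 171.
Iteration 5: 171 < 350 holds -> v = 171 * 2 + 5 = 347.
Iteration 6: 347 < 350 holds -> v = 347 * 2 + 5 = 699.
Iteration 7: 699 < 350 fails; recursion stops.
SUM(v) = 6 + 17 + 39 + 83 + 171 + 347 + 699 = 1362.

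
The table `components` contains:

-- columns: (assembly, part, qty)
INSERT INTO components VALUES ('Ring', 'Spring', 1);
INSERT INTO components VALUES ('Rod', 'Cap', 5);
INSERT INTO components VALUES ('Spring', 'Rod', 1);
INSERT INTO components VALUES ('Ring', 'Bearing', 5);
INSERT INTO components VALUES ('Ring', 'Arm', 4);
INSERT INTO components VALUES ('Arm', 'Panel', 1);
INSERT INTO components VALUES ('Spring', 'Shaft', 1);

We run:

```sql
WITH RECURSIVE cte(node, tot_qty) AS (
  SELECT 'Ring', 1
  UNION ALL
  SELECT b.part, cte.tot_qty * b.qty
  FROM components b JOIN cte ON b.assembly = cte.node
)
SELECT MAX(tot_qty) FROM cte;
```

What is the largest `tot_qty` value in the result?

Base: (Ring, tot_qty=1).
Iteration 1: components of {Ring} -> Arm = 1*4 = 4, Bearing = 1*5 = 5, Spring = 1*1 = 1.
Iteration 2: components of {Arm,Bearing,Spring} -> Panel = 4*1 = 4, Rod = 1*1 = 1, Shaft = 1*1 = 1.
Iteration 3: components of {Panel,Rod,Shaft} -> Cap = 1*5 = 5.
Iteration 4: no further components; recursion stops.
tot_qty values: 1, 4, 1, 5, 4, 1, 1, 5; the maximum is 5.

5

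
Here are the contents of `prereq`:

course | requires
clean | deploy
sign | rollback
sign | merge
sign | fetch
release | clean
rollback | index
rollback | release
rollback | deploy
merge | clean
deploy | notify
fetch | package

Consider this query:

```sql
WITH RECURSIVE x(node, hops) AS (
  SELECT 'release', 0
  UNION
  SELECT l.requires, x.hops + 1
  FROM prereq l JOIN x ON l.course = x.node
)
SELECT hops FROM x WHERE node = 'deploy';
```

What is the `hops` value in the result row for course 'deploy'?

2

Base: (release, hops=0).
Iteration 1: edges from {release} -> (clean, hops=1).
Iteration 2: edges from {clean} -> (deploy, hops=2).
Iteration 3: edges from {deploy} -> (notify, hops=3).
Iteration 4: no outgoing edges from {notify}; recursion stops.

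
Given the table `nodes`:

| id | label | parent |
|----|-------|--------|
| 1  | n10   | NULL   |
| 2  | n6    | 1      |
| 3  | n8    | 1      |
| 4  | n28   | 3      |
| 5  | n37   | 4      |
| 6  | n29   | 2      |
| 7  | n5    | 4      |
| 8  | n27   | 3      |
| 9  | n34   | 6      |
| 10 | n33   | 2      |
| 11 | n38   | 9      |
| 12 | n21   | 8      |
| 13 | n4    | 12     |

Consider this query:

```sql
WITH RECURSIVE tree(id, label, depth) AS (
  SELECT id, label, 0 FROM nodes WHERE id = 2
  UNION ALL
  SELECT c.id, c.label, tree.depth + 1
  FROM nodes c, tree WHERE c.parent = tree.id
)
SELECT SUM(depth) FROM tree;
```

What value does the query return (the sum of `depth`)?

Base: id=2 (n6) at depth 0.
Iteration 1: rows with parent in {2} -> n29 (id 6, depth 1), n33 (id 10, depth 1).
Iteration 2: rows with parent in {6,10} -> n34 (id 9, depth 2).
Iteration 3: rows with parent in {9} -> n38 (id 11, depth 3).
Iteration 4: no rows with parent in {11}; recursion stops.
SUM(depth) = 0 + 1 + 1 + 2 + 3 = 7.

7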